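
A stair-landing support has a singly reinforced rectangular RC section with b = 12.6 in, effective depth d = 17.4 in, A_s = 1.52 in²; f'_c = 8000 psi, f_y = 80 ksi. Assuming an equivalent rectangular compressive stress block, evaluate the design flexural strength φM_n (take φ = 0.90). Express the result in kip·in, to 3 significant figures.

T = A_s f_y = 1.52 × 80 = 121.6 kips.
a = T/(0.85 f'_c b) = 121.6/(0.85 × 8 × 12.6) = 1.419 in.
M_n = T(d − a/2) = 121.6 × (17.4 − 0.7095) = 2029.6 kip·in.
φM_n = 0.90 × 2029.6 = 1826.6 kip·in.

φM_n ≈ 1830 kip·in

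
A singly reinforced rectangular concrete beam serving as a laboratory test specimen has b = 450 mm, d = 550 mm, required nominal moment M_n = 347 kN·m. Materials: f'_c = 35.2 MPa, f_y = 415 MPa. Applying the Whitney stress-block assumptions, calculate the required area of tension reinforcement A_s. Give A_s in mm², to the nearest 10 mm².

A_s ≈ 1590 mm²

With M_n = 0.85 f'_c a b (d − a/2), solve the quadratic for a:
a = d − √(d² − 2M_n/(0.85 f'_c b)) = 550 − √(550² − 2 × 347×10⁶/(0.85 × 35.2 × 450)) = 49.05 mm.
A_s = 0.85 f'_c a b / f_y = 0.85 × 35.2 × 49.05 × 450 / 415 = 1591.3 mm².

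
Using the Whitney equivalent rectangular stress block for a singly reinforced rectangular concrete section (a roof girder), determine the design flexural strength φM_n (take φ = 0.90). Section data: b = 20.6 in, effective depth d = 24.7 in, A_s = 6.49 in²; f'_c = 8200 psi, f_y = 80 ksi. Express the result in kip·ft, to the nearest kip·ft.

φM_n ≈ 891 kip·ft

T = A_s f_y = 6.49 × 80 = 519.2 kips.
a = T/(0.85 f'_c b) = 519.2/(0.85 × 8.2 × 20.6) = 3.616 in.
M_n = T(d − a/2) = 519.2 × (24.7 − 1.808) = 11885.5 kip·in = 11885.5/12 = 990.46 kip·ft.
φM_n = 0.90 × 990.46 = 891.41 kip·ft.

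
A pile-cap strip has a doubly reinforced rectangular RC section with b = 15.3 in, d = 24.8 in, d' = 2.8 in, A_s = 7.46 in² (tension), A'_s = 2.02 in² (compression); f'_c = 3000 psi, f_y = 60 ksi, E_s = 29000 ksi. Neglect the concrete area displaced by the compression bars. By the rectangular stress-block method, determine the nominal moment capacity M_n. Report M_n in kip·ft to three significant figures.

M_n ≈ 783 kip·ft

Assume both steels yield.
a = (A_s − A'_s) f_y/(0.85 f'_c b) = (7.46 − 2.02) × 60/(0.85 × 3 × 15.3) = 8.366 in.
c = a/β₁ = 8.366/0.85 = 9.842 in; ε'_s = 0.003(c − d')/c = 0.0021 ≥ ε_y = 0.0021, so the compression steel yields.
M_n = (A_s − A'_s) f_y (d − a/2) + A'_s f_y (d − d') = 326.4 × (24.8 − 4.183) + 121.2 × (24.8 − 2.8) = 6729.4 + 2666.4 = 9395.8 kip·in = 9395.8/12 = 782.98 kip·ft.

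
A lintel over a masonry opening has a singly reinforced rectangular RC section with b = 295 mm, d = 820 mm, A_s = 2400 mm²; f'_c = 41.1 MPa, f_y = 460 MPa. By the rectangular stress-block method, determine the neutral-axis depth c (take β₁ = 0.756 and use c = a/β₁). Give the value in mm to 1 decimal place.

T = A_s f_y = 2400 × 460 = 1104000 N = 1104 kN.
Setting C = 0.85 f'_c a b equal to T: a = 1104000/(0.85 × 41.1 × 295) = 107.124 mm.
With β₁ = 0.756, c = a/β₁ = 107.124/0.756 = 141.7 mm.

c ≈ 141.7 mm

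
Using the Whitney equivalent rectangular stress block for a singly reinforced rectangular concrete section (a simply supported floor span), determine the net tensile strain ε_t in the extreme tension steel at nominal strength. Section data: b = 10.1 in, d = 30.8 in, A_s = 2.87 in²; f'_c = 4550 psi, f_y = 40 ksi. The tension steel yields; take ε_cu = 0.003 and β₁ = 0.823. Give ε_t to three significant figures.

a = A_s f_y/(0.85 f'_c b) = 2.939 in.
β₁ = 0.823, so c = a/β₁ = 2.939/0.823 = 3.571 in.
From the linear strain diagram with ε_cu = 0.003: ε_t = 0.003 (d − c)/c = 0.003 × (30.8 − 3.571)/3.571 = 0.0229.
Since ε_t ≥ 0.005, the section is tension-controlled.

ε_t ≈ 0.0229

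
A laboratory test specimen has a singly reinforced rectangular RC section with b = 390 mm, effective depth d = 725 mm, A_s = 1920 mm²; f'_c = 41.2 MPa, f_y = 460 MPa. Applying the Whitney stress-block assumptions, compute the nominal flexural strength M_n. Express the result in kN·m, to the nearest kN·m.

M_n ≈ 612 kN·m

T = A_s f_y = 1920 × 460 = 883200 N = 883.2 kN.
From C = T: a = T/(0.85 f'_c b) = 883200/(0.85 × 41.2 × 390) = 64.67 mm.
M_n = T(d − a/2) = 883.2 kN × (725 − 32.335) mm = 611.76 kN·m.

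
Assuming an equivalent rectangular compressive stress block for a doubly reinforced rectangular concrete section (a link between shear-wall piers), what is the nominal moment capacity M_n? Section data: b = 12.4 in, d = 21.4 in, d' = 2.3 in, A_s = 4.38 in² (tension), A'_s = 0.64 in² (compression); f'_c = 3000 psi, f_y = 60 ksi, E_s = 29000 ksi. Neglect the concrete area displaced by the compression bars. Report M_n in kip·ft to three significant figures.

M_n ≈ 395 kip·ft

Assume both steels yield.
a = (A_s − A'_s) f_y/(0.85 f'_c b) = (4.38 − 0.64) × 60/(0.85 × 3 × 12.4) = 7.097 in.
c = a/β₁ = 7.097/0.85 = 8.349 in; ε'_s = 0.003(c − d')/c = 0.0022 ≥ ε_y = 0.0021, so the compression steel yields.
M_n = (A_s − A'_s) f_y (d − a/2) + A'_s f_y (d − d') = 224.4 × (21.4 − 3.5485) + 38.4 × (21.4 − 2.3) = 4005.9 + 733.4 = 4739.3 kip·in = 4739.3/12 = 394.94 kip·ft.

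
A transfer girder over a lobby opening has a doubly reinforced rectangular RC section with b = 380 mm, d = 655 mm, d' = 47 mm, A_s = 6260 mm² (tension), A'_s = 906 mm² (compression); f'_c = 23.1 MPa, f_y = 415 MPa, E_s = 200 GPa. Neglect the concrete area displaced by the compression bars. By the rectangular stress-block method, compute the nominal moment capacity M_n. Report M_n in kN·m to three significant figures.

Assume both tension and compression steel yield.
Net tension couple steel: A_s − A'_s = 5354 mm².
a = (A_s − A'_s) f_y / (0.85 f'_c b) = 2221910/(0.85 × 23.1 × 380) = 297.79 mm.
c = a/β₁ = 297.79/0.85 = 350.34 mm; ε'_s = 0.003(c − d')/c = 0.0026 ≥ f_y/E_s = 0.0021, so compression steel does yield.
M_n = (A_s − A'_s) f_y (d − a/2) + A'_s f_y (d − d') = [2221910 × (655 − 148.895) + 375990 × (655 − 47)] × 10⁻⁶ = 1124.52 + 228.60 = 1353.12 kN·m.

M_n ≈ 1350 kN·m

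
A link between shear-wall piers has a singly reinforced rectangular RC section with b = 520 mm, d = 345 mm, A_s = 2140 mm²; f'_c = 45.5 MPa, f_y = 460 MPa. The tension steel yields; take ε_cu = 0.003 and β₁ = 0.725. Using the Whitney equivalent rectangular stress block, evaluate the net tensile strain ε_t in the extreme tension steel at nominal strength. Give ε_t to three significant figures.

a = A_s f_y/(0.85 f'_c b) = 48.95 mm.
β₁ = 0.725, so c = a/β₁ = 48.95/0.725 = 67.52 mm.
From the linear strain diagram with ε_cu = 0.003: ε_t = 0.003 (d − c)/c = 0.003 × (345 − 67.52)/67.52 = 0.0123.
Since ε_t ≥ 0.005, the section is tension-controlled.

ε_t ≈ 0.0123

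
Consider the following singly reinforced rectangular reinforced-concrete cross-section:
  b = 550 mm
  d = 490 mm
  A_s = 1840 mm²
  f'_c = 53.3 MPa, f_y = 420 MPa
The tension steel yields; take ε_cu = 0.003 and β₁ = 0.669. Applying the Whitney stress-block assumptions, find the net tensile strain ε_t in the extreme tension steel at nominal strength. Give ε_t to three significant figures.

a = A_s f_y/(0.85 f'_c b) = 31.01 mm.
β₁ = 0.669, so c = a/β₁ = 31.01/0.669 = 46.35 mm.
From the linear strain diagram with ε_cu = 0.003: ε_t = 0.003 (d − c)/c = 0.003 × (490 − 46.35)/46.35 = 0.0287.
Since ε_t ≥ 0.005, the section is tension-controlled.

ε_t ≈ 0.0287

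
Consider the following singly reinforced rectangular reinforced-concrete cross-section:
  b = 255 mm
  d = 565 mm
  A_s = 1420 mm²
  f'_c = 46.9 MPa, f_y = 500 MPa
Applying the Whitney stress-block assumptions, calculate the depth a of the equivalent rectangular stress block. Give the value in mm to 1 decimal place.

a ≈ 69.8 mm

T = A_s f_y = 1420 × 500 = 710000 N = 710 kN.
Setting C = 0.85 f'_c a b equal to T: a = 710000/(0.85 × 46.9 × 255) = 69.8 mm.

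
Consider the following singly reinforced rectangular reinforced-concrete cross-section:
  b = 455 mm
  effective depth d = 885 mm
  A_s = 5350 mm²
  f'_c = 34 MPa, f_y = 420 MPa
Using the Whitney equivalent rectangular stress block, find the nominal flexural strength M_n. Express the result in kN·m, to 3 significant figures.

T = A_s f_y = 5350 × 420 = 2247000 N = 2247 kN.
From C = T: a = T/(0.85 f'_c b) = 2247000/(0.85 × 34 × 455) = 170.88 mm.
M_n = T(d − a/2) = 2247 kN × (885 − 85.44) mm = 1796.61 kN·m.

M_n ≈ 1800 kN·m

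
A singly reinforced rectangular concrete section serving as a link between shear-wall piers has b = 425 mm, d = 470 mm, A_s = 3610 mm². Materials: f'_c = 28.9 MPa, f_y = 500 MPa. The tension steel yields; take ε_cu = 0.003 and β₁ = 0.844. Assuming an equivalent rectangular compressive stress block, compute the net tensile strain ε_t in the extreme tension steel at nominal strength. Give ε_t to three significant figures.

a = A_s f_y/(0.85 f'_c b) = 172.89 mm.
β₁ = 0.844, so c = a/β₁ = 172.89/0.844 = 204.85 mm.
From the linear strain diagram with ε_cu = 0.003: ε_t = 0.003 (d − c)/c = 0.003 × (470 − 204.85)/204.85 = 0.00388.
ε_t < 0.004 — the section is over-reinforced for flexure under ACI limits.

ε_t ≈ 0.00388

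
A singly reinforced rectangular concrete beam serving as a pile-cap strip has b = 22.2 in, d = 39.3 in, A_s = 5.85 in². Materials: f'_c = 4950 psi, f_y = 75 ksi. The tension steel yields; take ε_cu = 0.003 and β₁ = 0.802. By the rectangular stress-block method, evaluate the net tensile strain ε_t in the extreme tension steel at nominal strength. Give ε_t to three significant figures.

ε_t ≈ 0.0171

a = A_s f_y/(0.85 f'_c b) = 4.697 in.
β₁ = 0.802, so c = a/β₁ = 4.697/0.802 = 5.857 in.
From the linear strain diagram with ε_cu = 0.003: ε_t = 0.003 (d − c)/c = 0.003 × (39.3 − 5.857)/5.857 = 0.0171.
Since ε_t ≥ 0.005, the section is tension-controlled.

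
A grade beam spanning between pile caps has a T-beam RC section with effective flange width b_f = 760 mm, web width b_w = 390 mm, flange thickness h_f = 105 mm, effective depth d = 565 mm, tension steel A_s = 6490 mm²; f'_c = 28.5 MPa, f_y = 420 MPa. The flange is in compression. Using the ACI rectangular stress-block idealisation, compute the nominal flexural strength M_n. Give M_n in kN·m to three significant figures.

M_n ≈ 1320 kN·m

Tension: T = A_s f_y = 6490 × 420 = 2725800 N.
Try a within the flange: a = T/(0.85 f'_c b_f) = 2725800/(0.85 × 28.5 × 760) = 148.05 mm.
a = 148.05 > h_f = 105 mm: the block extends into the web. Split into flange-overhang and web parts.
C_f = 0.85 f'_c (b_f − b_w) h_f = 0.85 × 28.5 × (760 − 390) × 105 = 941141 N.
Remaining web compression depth: a_w = (T − C_f)/(0.85 f'_c b_w) = (2725800 − 941141)/(0.85 × 28.5 × 390) = 188.90 mm.
M_n = C_f(d − h_f/2) + (T − C_f)(d − a_w/2) = 941141 × (565 − 52.5) + 1784659 × (565 − 94.45) = 482.33 + 839.77 = 1322.10 × 10⁶ N·mm.
M_n = 1322.10 kN·m.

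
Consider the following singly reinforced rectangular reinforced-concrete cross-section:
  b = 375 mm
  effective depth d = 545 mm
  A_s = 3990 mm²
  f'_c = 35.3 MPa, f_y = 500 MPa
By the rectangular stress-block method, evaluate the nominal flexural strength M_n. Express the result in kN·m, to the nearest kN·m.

T = A_s f_y = 3990 × 500 = 1995000 N = 1995 kN.
From C = T: a = T/(0.85 f'_c b) = 1995000/(0.85 × 35.3 × 375) = 177.30 mm.
M_n = T(d − a/2) = 1995 kN × (545 − 88.65) mm = 910.42 kN·m.

M_n ≈ 910 kN·m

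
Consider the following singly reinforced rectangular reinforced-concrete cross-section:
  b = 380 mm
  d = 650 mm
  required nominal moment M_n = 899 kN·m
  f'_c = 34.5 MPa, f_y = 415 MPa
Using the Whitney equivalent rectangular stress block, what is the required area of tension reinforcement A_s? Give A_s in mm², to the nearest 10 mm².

With M_n = 0.85 f'_c a b (d − a/2), solve the quadratic for a:
a = d − √(d² − 2M_n/(0.85 f'_c b)) = 650 − √(650² − 2 × 899×10⁶/(0.85 × 34.5 × 380)) = 138.97 mm.
A_s = 0.85 f'_c a b / f_y = 0.85 × 34.5 × 138.97 × 380 / 415 = 3731.6 mm².

A_s ≈ 3730 mm²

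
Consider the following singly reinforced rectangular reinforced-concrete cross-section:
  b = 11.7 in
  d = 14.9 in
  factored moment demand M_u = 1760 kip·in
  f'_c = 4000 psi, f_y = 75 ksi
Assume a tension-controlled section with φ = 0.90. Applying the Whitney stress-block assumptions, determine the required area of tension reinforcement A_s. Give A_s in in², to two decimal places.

A_s ≈ 2.00 in²

M_n = M_u/φ = 1760/0.90 = 1955.56 kip·in.
From M_n = 0.85 f'_c a b (d − a/2):
a = d − √(d² − 2M_n/(0.85 f'_c b)) = 14.9 − √(14.9² − 2 × 1955.56/(0.85 × 4 × 11.7)) = 3.778 in.
A_s = 0.85 f'_c a b / f_y = 0.85 × 4 × 3.778 × 11.7 / 75 = 2.004 in².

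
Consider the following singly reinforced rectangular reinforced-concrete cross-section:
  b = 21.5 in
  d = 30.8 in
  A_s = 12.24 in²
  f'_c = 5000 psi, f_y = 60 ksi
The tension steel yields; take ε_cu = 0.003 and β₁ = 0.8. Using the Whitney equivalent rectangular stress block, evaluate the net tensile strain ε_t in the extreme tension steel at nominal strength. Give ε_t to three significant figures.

a = A_s f_y/(0.85 f'_c b) = 8.037 in.
β₁ = 0.8, so c = a/β₁ = 8.037/0.8 = 10.046 in.
From the linear strain diagram with ε_cu = 0.003: ε_t = 0.003 (d − c)/c = 0.003 × (30.8 − 10.046)/10.046 = 0.00620.
Since ε_t ≥ 0.005, the section is tension-controlled.

ε_t ≈ 0.00620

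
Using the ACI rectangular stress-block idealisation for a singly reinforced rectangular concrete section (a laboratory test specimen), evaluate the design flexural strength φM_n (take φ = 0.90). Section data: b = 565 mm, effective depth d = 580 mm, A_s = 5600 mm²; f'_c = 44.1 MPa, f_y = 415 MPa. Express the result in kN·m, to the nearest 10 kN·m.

φM_n ≈ 1100 kN·m

T = A_s f_y = 5600 × 415 = 2324000 N = 2324 kN.
From C = T: a = T/(0.85 f'_c b) = 2324000/(0.85 × 44.1 × 565) = 109.73 mm.
M_n = T(d − a/2) = 2324 kN × (580 − 54.865) mm = 1220.41 kN·m.
φM_n = 0.90 × 1220.41 = 1098.37 kN·m.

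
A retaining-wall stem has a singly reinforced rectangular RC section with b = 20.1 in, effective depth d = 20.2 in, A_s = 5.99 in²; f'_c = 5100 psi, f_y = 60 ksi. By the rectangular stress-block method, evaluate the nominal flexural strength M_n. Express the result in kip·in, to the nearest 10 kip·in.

T = A_s f_y = 5.99 × 60 = 359.4 kips.
a = T/(0.85 f'_c b) = 359.4/(0.85 × 5.1 × 20.1) = 4.125 in.
M_n = T(d − a/2) = 359.4 × (20.2 − 2.0625) = 6518.6 kip·in.

M_n ≈ 6520 kip·in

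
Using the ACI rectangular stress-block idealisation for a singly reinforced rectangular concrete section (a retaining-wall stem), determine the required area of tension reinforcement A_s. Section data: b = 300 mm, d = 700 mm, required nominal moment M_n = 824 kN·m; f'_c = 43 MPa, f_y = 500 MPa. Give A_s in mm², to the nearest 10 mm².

With M_n = 0.85 f'_c a b (d − a/2), solve the quadratic for a:
a = d − √(d² − 2M_n/(0.85 f'_c b)) = 700 − √(700² − 2 × 824×10⁶/(0.85 × 43 × 300)) = 117.16 mm.
A_s = 0.85 f'_c a b / f_y = 0.85 × 43 × 117.16 × 300 / 500 = 2569.3 mm².

A_s ≈ 2570 mm²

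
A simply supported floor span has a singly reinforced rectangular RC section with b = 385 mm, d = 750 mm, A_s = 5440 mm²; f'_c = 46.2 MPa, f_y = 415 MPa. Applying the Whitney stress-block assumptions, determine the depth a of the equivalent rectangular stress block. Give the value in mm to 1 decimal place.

a ≈ 149.3 mm

T = A_s f_y = 5440 × 415 = 2257600 N = 2257.6 kN.
Setting C = 0.85 f'_c a b equal to T: a = 2257600/(0.85 × 46.2 × 385) = 149.3 mm.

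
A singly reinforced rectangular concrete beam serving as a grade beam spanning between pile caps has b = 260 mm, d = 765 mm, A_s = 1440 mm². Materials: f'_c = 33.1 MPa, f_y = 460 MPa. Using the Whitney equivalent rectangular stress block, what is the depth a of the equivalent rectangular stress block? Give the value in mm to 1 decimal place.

a ≈ 90.6 mm

T = A_s f_y = 1440 × 460 = 662400 N = 662.4 kN.
Setting C = 0.85 f'_c a b equal to T: a = 662400/(0.85 × 33.1 × 260) = 90.6 mm.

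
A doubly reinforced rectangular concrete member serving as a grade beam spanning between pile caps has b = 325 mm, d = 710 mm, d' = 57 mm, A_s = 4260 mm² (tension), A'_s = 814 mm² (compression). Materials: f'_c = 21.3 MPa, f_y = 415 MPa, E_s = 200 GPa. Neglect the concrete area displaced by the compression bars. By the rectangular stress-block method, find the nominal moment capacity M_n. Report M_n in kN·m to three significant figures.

Assume both tension and compression steel yield.
Net tension couple steel: A_s − A'_s = 3446 mm².
a = (A_s − A'_s) f_y / (0.85 f'_c b) = 1430090/(0.85 × 21.3 × 325) = 243.04 mm.
c = a/β₁ = 243.04/0.85 = 285.93 mm; ε'_s = 0.003(c − d')/c = 0.0024 ≥ f_y/E_s = 0.0021, so compression steel does yield.
M_n = (A_s − A'_s) f_y (d − a/2) + A'_s f_y (d − d') = [1430090 × (710 − 121.52) + 337810 × (710 − 57)] × 10⁻⁶ = 841.58 + 220.59 = 1062.17 kN·m.

M_n ≈ 1060 kN·m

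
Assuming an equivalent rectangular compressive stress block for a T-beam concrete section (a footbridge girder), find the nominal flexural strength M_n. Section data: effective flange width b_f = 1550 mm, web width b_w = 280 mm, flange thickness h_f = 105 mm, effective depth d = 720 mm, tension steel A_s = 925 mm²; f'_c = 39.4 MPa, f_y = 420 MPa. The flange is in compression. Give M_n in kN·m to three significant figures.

Tension: T = A_s f_y = 925 × 420 = 388500 N.
Try a within the flange: a = T/(0.85 f'_c b_f) = 388500/(0.85 × 39.4 × 1550) = 7.48 mm.
Since a = 7.48 ≤ h_f = 105 mm, the stress block lies entirely in the flange; analyse as a rectangular beam of width b_f.
M_n = T(d − a/2) = 388500 × (720 − 3.74) = 278.27 × 10⁶ N·mm.
M_n = 278.27 kN·m.

M_n ≈ 278 kN·m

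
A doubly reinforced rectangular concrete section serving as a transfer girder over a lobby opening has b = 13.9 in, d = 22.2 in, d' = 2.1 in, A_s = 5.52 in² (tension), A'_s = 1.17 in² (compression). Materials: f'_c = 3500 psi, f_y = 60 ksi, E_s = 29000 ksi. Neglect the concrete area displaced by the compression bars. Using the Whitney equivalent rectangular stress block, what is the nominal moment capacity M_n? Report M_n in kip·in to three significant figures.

Assume both steels yield.
a = (A_s − A'_s) f_y/(0.85 f'_c b) = (5.52 − 1.17) × 60/(0.85 × 3.5 × 13.9) = 6.312 in.
c = a/β₁ = 6.312/0.85 = 7.426 in; ε'_s = 0.003(c − d')/c = 0.0022 ≥ ε_y = 0.0021, so the compression steel yields.
M_n = (A_s − A'_s) f_y (d − a/2) + A'_s f_y (d − d') = 261 × (22.2 − 3.156) + 70.2 × (22.2 − 2.1) = 4970.5 + 1411.0 = 6381.5 kip·in.

M_n ≈ 6380 kip·in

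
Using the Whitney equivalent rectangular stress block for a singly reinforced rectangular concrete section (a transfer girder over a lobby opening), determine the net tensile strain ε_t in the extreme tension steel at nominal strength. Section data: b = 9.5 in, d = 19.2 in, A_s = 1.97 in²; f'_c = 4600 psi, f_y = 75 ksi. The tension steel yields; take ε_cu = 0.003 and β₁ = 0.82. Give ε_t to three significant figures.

ε_t ≈ 0.00887

a = A_s f_y/(0.85 f'_c b) = 3.978 in.
β₁ = 0.82, so c = a/β₁ = 3.978/0.82 = 4.851 in.
From the linear strain diagram with ε_cu = 0.003: ε_t = 0.003 (d − c)/c = 0.003 × (19.2 − 4.851)/4.851 = 0.00887.
Since ε_t ≥ 0.005, the section is tension-controlled.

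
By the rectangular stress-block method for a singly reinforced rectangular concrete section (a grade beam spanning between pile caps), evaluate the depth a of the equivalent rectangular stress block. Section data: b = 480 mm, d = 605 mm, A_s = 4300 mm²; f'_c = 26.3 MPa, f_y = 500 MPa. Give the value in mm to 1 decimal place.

T = A_s f_y = 4300 × 500 = 2150000 N = 2150 kN.
Setting C = 0.85 f'_c a b equal to T: a = 2150000/(0.85 × 26.3 × 480) = 200.4 mm.

a ≈ 200.4 mm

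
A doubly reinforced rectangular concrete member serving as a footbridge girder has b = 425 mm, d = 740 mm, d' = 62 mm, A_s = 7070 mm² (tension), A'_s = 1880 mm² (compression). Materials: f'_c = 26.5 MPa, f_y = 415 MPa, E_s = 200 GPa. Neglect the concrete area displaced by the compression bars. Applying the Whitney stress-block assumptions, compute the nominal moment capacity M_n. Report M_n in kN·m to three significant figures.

M_n ≈ 1880 kN·m

Assume both tension and compression steel yield.
Net tension couple steel: A_s − A'_s = 5190 mm².
a = (A_s − A'_s) f_y / (0.85 f'_c b) = 2153850/(0.85 × 26.5 × 425) = 224.99 mm.
c = a/β₁ = 224.99/0.85 = 264.69 mm; ε'_s = 0.003(c − d')/c = 0.0023 ≥ f_y/E_s = 0.0021, so compression steel does yield.
M_n = (A_s − A'_s) f_y (d − a/2) + A'_s f_y (d − d') = [2153850 × (740 − 112.495) + 780200 × (740 − 62)] × 10⁻⁶ = 1351.55 + 528.98 = 1880.53 kN·m.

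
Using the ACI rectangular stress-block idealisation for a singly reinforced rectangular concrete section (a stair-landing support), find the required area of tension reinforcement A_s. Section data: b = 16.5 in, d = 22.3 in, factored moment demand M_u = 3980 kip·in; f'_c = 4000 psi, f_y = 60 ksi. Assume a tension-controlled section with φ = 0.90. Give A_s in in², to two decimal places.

M_n = M_u/φ = 3980/0.90 = 4422.22 kip·in.
From M_n = 0.85 f'_c a b (d − a/2):
a = d − √(d² − 2M_n/(0.85 f'_c b)) = 22.3 − √(22.3² − 2 × 4422.22/(0.85 × 4 × 16.5)) = 3.871 in.
A_s = 0.85 f'_c a b / f_y = 0.85 × 4 × 3.871 × 16.5 / 60 = 3.619 in².

A_s ≈ 3.62 in²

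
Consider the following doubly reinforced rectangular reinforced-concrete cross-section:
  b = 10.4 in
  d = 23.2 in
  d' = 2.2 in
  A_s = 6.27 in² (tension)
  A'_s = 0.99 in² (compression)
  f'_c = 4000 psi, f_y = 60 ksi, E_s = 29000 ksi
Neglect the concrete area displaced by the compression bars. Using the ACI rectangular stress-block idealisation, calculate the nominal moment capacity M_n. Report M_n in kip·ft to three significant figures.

M_n ≈ 598 kip·ft

Assume both steels yield.
a = (A_s − A'_s) f_y/(0.85 f'_c b) = (6.27 − 0.99) × 60/(0.85 × 4 × 10.4) = 8.959 in.
c = a/β₁ = 8.959/0.85 = 10.540 in; ε'_s = 0.003(c − d')/c = 0.0024 ≥ ε_y = 0.0021, so the compression steel yields.
M_n = (A_s − A'_s) f_y (d − a/2) + A'_s f_y (d − d') = 316.8 × (23.2 − 4.4795) + 59.4 × (23.2 − 2.2) = 5930.7 + 1247.4 = 7178.1 kip·in = 7178.1/12 = 598.18 kip·ft.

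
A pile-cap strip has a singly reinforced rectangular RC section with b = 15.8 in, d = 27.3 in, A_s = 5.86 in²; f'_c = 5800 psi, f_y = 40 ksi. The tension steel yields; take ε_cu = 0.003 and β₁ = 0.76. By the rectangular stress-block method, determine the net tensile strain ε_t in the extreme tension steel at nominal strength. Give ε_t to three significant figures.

ε_t ≈ 0.0177

a = A_s f_y/(0.85 f'_c b) = 3.009 in.
β₁ = 0.76, so c = a/β₁ = 3.009/0.76 = 3.959 in.
From the linear strain diagram with ε_cu = 0.003: ε_t = 0.003 (d − c)/c = 0.003 × (27.3 − 3.959)/3.959 = 0.0177.
Since ε_t ≥ 0.005, the section is tension-controlled.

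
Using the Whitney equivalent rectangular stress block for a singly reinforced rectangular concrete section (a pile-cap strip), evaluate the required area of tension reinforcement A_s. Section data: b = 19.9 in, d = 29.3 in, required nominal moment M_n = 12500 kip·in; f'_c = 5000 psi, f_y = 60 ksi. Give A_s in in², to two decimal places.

A_s ≈ 7.86 in²

From M_n = 0.85 f'_c a b (d − a/2):
a = d − √(d² − 2M_n/(0.85 f'_c b)) = 29.3 − √(29.3² − 2 × 12500/(0.85 × 5 × 19.9)) = 5.575 in.
A_s = 0.85 f'_c a b / f_y = 0.85 × 5 × 5.575 × 19.9 / 60 = 7.858 in².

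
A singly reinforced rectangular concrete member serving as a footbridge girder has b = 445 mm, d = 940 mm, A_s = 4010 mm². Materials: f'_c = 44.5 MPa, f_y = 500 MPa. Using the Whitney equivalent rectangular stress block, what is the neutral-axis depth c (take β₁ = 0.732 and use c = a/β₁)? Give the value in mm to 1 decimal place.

c ≈ 162.7 mm

T = A_s f_y = 4010 × 500 = 2005000 N = 2005 kN.
Setting C = 0.85 f'_c a b equal to T: a = 2005000/(0.85 × 44.5 × 445) = 119.117 mm.
With β₁ = 0.732, c = a/β₁ = 119.117/0.732 = 162.7 mm.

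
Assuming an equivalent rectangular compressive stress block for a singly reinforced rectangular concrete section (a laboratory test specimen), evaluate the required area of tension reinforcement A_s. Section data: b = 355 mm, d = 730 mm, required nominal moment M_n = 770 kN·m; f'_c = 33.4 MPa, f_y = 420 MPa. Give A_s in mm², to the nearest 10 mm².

With M_n = 0.85 f'_c a b (d − a/2), solve the quadratic for a:
a = d − √(d² − 2M_n/(0.85 f'_c b)) = 730 − √(730² − 2 × 770×10⁶/(0.85 × 33.4 × 355)) = 113.48 mm.
A_s = 0.85 f'_c a b / f_y = 0.85 × 33.4 × 113.48 × 355 / 420 = 2723.1 mm².

A_s ≈ 2720 mm²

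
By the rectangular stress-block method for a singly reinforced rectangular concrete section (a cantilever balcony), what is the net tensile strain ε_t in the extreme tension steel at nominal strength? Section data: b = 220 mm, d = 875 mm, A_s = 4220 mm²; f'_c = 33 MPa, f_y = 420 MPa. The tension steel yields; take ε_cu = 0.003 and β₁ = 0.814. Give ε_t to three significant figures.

a = A_s f_y/(0.85 f'_c b) = 287.21 mm.
β₁ = 0.814, so c = a/β₁ = 287.21/0.814 = 352.84 mm.
From the linear strain diagram with ε_cu = 0.003: ε_t = 0.003 (d − c)/c = 0.003 × (875 − 352.84)/352.84 = 0.00444.
ε_t is between 0.004 and 0.005 — transition zone.

ε_t ≈ 0.00444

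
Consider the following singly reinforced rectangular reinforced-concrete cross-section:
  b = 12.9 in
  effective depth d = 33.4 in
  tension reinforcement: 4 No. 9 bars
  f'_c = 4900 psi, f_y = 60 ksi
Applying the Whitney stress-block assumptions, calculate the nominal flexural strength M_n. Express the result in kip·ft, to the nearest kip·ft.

A_s = 4 × 1 = 4 in².
T = A_s f_y = 4 × 60 = 240 kips.
a = T/(0.85 f'_c b) = 240/(0.85 × 4.9 × 12.9) = 4.467 in.
M_n = T(d − a/2) = 240 × (33.4 − 2.2335) = 7480.0 kip·in = 7480.0/12 = 623.33 kip·ft.

M_n ≈ 623 kip·ft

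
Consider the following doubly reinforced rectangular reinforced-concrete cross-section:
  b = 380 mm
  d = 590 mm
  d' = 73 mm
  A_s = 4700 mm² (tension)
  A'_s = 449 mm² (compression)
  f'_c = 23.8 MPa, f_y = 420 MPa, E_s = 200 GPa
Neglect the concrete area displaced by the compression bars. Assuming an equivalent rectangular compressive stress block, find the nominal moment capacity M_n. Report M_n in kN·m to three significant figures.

Assume both tension and compression steel yield.
Net tension couple steel: A_s − A'_s = 4251 mm².
a = (A_s − A'_s) f_y / (0.85 f'_c b) = 1785420/(0.85 × 23.8 × 380) = 232.25 mm.
c = a/β₁ = 232.25/0.85 = 273.24 mm; ε'_s = 0.003(c − d')/c = 0.0022 ≥ f_y/E_s = 0.0021, so compression steel does yield.
M_n = (A_s − A'_s) f_y (d − a/2) + A'_s f_y (d − d') = [1785420 × (590 − 116.125) + 188580 × (590 − 73)] × 10⁻⁶ = 846.07 + 97.50 = 943.57 kN·m.

M_n ≈ 944 kN·m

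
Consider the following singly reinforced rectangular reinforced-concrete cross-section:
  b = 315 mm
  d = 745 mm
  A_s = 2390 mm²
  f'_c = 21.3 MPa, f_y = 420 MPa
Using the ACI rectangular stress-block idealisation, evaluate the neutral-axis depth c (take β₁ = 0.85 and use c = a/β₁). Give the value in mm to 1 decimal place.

c ≈ 207.1 mm

T = A_s f_y = 2390 × 420 = 1003800 N = 1003.8 kN.
Setting C = 0.85 f'_c a b equal to T: a = 1003800/(0.85 × 21.3 × 315) = 176.010 mm.
With β₁ = 0.85, c = a/β₁ = 176.010/0.85 = 207.1 mm.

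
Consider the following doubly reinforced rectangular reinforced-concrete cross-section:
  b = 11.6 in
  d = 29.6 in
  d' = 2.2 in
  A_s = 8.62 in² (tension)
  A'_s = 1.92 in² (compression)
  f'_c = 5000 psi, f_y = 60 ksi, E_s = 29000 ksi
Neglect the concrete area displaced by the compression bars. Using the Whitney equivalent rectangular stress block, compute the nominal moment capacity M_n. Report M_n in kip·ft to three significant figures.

Assume both steels yield.
a = (A_s − A'_s) f_y/(0.85 f'_c b) = (8.62 − 1.92) × 60/(0.85 × 5 × 11.6) = 8.154 in.
c = a/β₁ = 8.154/0.8 = 10.193 in; ε'_s = 0.003(c − d')/c = 0.0024 ≥ ε_y = 0.0021, so the compression steel yields.
M_n = (A_s − A'_s) f_y (d − a/2) + A'_s f_y (d − d') = 402 × (29.6 − 4.077) + 115.2 × (29.6 − 2.2) = 10260.2 + 3156.5 = 13416.7 kip·in = 13416.7/12 = 1118.06 kip·ft.

M_n ≈ 1120 kip·ft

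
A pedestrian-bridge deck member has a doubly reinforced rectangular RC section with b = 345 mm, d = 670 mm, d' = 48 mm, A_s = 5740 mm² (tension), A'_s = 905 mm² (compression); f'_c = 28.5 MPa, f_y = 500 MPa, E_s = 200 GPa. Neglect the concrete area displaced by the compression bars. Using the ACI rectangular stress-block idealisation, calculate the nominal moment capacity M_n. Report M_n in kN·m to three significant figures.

M_n ≈ 1550 kN·m

Assume both tension and compression steel yield.
Net tension couple steel: A_s − A'_s = 4835 mm².
a = (A_s − A'_s) f_y / (0.85 f'_c b) = 2417500/(0.85 × 28.5 × 345) = 289.26 mm.
c = a/β₁ = 289.26/0.846 = 341.91 mm; ε'_s = 0.003(c − d')/c = 0.0026 ≥ f_y/E_s = 0.0025, so compression steel does yield.
M_n = (A_s − A'_s) f_y (d − a/2) + A'_s f_y (d − d') = [2417500 × (670 − 144.63) + 452500 × (670 − 48)] × 10⁻⁶ = 1270.08 + 281.46 = 1551.54 kN·m.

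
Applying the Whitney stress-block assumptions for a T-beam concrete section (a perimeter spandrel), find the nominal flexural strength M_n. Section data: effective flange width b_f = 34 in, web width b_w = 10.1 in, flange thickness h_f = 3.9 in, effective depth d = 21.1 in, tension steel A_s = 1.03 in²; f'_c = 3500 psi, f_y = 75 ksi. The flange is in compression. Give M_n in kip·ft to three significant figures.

Tension: T = A_s f_y = 1.03 × 75 = 77.25 kips.
Try a within the flange: a = T/(0.85 f'_c b_f) = 77.25/(0.85 × 3.5 × 34) = 0.764 in.
Since a = 0.764 ≤ h_f = 3.9 in, the stress block lies entirely in the flange; analyse as a rectangular beam of width b_f.
M_n = T(d − a/2) = 77.25 × (21.1 − 0.382) = 1600.5 kip·in.
M_n = 1600.5/12 = 133.38 kip·ft.

M_n ≈ 133 kip·ft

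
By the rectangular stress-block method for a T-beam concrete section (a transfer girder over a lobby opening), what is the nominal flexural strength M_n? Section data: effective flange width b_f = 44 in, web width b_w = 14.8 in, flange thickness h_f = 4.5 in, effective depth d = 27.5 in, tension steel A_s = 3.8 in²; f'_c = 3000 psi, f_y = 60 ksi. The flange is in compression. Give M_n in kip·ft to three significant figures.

Tension: T = A_s f_y = 3.8 × 60 = 228 kips.
Try a within the flange: a = T/(0.85 f'_c b_f) = 228/(0.85 × 3 × 44) = 2.032 in.
Since a = 2.032 ≤ h_f = 4.5 in, the stress block lies entirely in the flange; analyse as a rectangular beam of width b_f.
M_n = T(d − a/2) = 228 × (27.5 − 1.016) = 6038.4 kip·in.
M_n = 6038.4/12 = 503.20 kip·ft.

M_n ≈ 503 kip·ft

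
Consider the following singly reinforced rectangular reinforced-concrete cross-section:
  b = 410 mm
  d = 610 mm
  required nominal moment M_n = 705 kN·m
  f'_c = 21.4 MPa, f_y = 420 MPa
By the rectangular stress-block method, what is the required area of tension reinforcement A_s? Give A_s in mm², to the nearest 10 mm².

A_s ≈ 3230 mm²

With M_n = 0.85 f'_c a b (d − a/2), solve the quadratic for a:
a = d − √(d² − 2M_n/(0.85 f'_c b)) = 610 − √(610² − 2 × 705×10⁶/(0.85 × 21.4 × 410)) = 182.17 mm.
A_s = 0.85 f'_c a b / f_y = 0.85 × 21.4 × 182.17 × 410 / 420 = 3234.8 mm².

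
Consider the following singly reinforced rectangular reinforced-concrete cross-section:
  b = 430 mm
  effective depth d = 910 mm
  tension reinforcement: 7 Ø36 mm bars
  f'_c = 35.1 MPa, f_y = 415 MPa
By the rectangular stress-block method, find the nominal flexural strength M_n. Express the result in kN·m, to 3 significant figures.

A_s = 7 × 1018 = 7126 mm².
T = A_s f_y = 7126 × 415 = 2957290 N = 2957.29 kN.
From C = T: a = T/(0.85 f'_c b) = 2957290/(0.85 × 35.1 × 430) = 230.52 mm.
M_n = T(d − a/2) = 2957.29 kN × (910 − 115.26) mm = 2350.28 kN·m.

M_n ≈ 2350 kN·m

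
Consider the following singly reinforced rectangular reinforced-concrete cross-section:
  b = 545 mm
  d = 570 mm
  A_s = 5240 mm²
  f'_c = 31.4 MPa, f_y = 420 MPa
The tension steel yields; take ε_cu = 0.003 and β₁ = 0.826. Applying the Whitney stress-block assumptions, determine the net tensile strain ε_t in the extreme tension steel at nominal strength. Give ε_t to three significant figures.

ε_t ≈ 0.00634

a = A_s f_y/(0.85 f'_c b) = 151.30 mm.
β₁ = 0.826, so c = a/β₁ = 151.30/0.826 = 183.17 mm.
From the linear strain diagram with ε_cu = 0.003: ε_t = 0.003 (d − c)/c = 0.003 × (570 − 183.17)/183.17 = 0.00634.
Since ε_t ≥ 0.005, the section is tension-controlled.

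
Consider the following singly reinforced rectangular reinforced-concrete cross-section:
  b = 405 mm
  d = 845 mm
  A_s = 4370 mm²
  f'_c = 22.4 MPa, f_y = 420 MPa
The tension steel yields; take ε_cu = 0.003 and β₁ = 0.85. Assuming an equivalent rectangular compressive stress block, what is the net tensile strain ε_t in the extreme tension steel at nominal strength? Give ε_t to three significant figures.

ε_t ≈ 0.00605

a = A_s f_y/(0.85 f'_c b) = 238.02 mm.
β₁ = 0.85, so c = a/β₁ = 238.02/0.85 = 280.02 mm.
From the linear strain diagram with ε_cu = 0.003: ε_t = 0.003 (d − c)/c = 0.003 × (845 − 280.02)/280.02 = 0.00605.
Since ε_t ≥ 0.005, the section is tension-controlled.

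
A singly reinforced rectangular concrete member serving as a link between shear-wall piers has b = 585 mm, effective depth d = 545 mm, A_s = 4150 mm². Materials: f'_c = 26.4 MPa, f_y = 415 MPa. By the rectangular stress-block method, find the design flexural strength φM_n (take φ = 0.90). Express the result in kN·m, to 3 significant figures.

T = A_s f_y = 4150 × 415 = 1722250 N = 1722.25 kN.
From C = T: a = T/(0.85 f'_c b) = 1722250/(0.85 × 26.4 × 585) = 131.20 mm.
M_n = T(d − a/2) = 1722.25 kN × (545 − 65.6) mm = 825.65 kN·m.
φM_n = 0.90 × 825.65 = 743.09 kN·m.

φM_n ≈ 743 kN·m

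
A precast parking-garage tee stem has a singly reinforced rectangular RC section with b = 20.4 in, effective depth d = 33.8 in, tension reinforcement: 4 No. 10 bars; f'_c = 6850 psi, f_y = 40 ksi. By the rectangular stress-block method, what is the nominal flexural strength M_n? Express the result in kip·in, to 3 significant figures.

A_s = 4 × 1.27 = 5.08 in².
T = A_s f_y = 5.08 × 40 = 203.2 kips.
a = T/(0.85 f'_c b) = 203.2/(0.85 × 6.85 × 20.4) = 1.711 in.
M_n = T(d − a/2) = 203.2 × (33.8 − 0.8555) = 6694.3 kip·in.

M_n ≈ 6690 kip·in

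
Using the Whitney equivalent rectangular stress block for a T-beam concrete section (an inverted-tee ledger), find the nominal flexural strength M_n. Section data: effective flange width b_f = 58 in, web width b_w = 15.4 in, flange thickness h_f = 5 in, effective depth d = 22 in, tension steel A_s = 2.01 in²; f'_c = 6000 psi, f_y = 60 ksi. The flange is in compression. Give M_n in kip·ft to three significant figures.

Tension: T = A_s f_y = 2.01 × 60 = 120.6 kips.
Try a within the flange: a = T/(0.85 f'_c b_f) = 120.6/(0.85 × 6 × 58) = 0.408 in.
Since a = 0.408 ≤ h_f = 5 in, the stress block lies entirely in the flange; analyse as a rectangular beam of width b_f.
M_n = T(d − a/2) = 120.6 × (22 − 0.204) = 2628.6 kip·in.
M_n = 2628.6/12 = 219.05 kip·ft.

M_n ≈ 219 kip·ft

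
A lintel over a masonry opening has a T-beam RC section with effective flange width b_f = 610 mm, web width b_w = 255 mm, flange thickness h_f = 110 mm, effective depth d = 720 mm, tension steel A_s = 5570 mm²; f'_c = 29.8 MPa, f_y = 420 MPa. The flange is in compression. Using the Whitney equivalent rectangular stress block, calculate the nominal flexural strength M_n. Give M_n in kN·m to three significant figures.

Tension: T = A_s f_y = 5570 × 420 = 2339400 N.
Try a within the flange: a = T/(0.85 f'_c b_f) = 2339400/(0.85 × 29.8 × 610) = 151.40 mm.
a = 151.40 > h_f = 110 mm: the block extends into the web. Split into flange-overhang and web parts.
C_f = 0.85 f'_c (b_f − b_w) h_f = 0.85 × 29.8 × (610 − 255) × 110 = 989137 N.
Remaining web compression depth: a_w = (T − C_f)/(0.85 f'_c b_w) = (2339400 − 989137)/(0.85 × 29.8 × 255) = 209.05 mm.
M_n = C_f(d − h_f/2) + (T − C_f)(d − a_w/2) = 989137 × (720 − 55) + 1350263 × (720 − 104.525) = 657.78 + 831.05 = 1488.83 × 10⁶ N·mm.
M_n = 1488.83 kN·m.

M_n ≈ 1490 kN·m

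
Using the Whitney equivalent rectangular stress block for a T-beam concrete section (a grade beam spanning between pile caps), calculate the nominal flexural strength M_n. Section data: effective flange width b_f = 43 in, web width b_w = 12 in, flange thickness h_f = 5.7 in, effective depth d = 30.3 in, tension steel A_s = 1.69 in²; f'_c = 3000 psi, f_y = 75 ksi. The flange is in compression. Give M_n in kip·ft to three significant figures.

Tension: T = A_s f_y = 1.69 × 75 = 126.75 kips.
Try a within the flange: a = T/(0.85 f'_c b_f) = 126.75/(0.85 × 3 × 43) = 1.156 in.
Since a = 1.156 ≤ h_f = 5.7 in, the stress block lies entirely in the flange; analyse as a rectangular beam of width b_f.
M_n = T(d − a/2) = 126.75 × (30.3 − 0.578) = 3767.3 kip·in.
M_n = 3767.3/12 = 313.94 kip·ft.

M_n ≈ 314 kip·ft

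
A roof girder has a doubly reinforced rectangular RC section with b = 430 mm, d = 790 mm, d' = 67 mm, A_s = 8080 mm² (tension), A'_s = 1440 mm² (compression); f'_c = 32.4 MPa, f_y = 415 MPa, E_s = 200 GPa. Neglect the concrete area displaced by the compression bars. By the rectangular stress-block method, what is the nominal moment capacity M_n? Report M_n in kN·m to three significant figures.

Assume both tension and compression steel yield.
Net tension couple steel: A_s − A'_s = 6640 mm².
a = (A_s − A'_s) f_y / (0.85 f'_c b) = 2755600/(0.85 × 32.4 × 430) = 232.69 mm.
c = a/β₁ = 232.69/0.819 = 284.11 mm; ε'_s = 0.003(c − d')/c = 0.0023 ≥ f_y/E_s = 0.0021, so compression steel does yield.
M_n = (A_s − A'_s) f_y (d − a/2) + A'_s f_y (d − d') = [2755600 × (790 − 116.345) + 597600 × (790 − 67)] × 10⁻⁶ = 1856.32 + 432.06 = 2288.38 kN·m.

M_n ≈ 2290 kN·m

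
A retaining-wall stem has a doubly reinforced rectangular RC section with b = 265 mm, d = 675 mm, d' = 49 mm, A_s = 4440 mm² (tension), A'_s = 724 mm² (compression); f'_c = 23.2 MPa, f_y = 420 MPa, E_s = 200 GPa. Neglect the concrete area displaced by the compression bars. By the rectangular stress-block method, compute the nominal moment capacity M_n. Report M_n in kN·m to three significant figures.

Assume both tension and compression steel yield.
Net tension couple steel: A_s − A'_s = 3716 mm².
a = (A_s − A'_s) f_y / (0.85 f'_c b) = 1560720/(0.85 × 23.2 × 265) = 298.66 mm.
c = a/β₁ = 298.66/0.85 = 351.36 mm; ε'_s = 0.003(c − d')/c = 0.0026 ≥ f_y/E_s = 0.0021, so compression steel does yield.
M_n = (A_s − A'_s) f_y (d − a/2) + A'_s f_y (d − d') = [1560720 × (675 − 149.33) + 304080 × (675 − 49)] × 10⁻⁶ = 820.42 + 190.35 = 1010.77 kN·m.

M_n ≈ 1010 kN·m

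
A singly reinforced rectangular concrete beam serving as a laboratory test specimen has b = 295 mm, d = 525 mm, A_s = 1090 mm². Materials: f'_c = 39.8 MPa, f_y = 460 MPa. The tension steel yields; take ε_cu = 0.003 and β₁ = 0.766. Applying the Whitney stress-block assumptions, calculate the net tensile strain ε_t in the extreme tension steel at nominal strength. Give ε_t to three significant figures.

a = A_s f_y/(0.85 f'_c b) = 50.24 mm.
β₁ = 0.766, so c = a/β₁ = 50.24/0.766 = 65.59 mm.
From the linear strain diagram with ε_cu = 0.003: ε_t = 0.003 (d − c)/c = 0.003 × (525 − 65.59)/65.59 = 0.0210.
Since ε_t ≥ 0.005, the section is tension-controlled.

ε_t ≈ 0.0210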